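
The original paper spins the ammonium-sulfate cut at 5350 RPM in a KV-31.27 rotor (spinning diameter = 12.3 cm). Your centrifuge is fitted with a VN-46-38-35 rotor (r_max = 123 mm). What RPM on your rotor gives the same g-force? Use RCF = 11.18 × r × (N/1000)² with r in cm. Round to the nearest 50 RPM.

Original rotor: r = 12.3 / 2 = 6.15 cm
RCF = 11.18 × r × (N/1000)²
RCF_original = 11.18 × 6.15 × (5.35)² = 11.18 × 6.15 × 28.6225 ≈ 1,968 × g
Your rotor: r = 123 mm = 12.3 cm
1,968 = 11.18 × 12.3 × (N/1000)²
(N/1000)² = 1,968 / 137.514 = 14.31127
N = 1000 × √14.31127 ≈ 3,783.0

3800 RPM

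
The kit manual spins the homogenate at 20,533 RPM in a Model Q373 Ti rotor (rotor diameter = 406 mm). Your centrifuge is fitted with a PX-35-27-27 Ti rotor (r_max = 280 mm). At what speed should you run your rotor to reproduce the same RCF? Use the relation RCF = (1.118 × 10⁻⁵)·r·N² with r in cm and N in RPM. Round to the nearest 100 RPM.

Original rotor: r = 406 mm / 2 = 203 mm = 20.3 cm
RCF_original = 1.118 × 10⁻⁵ × 20.3 × (20533)² = 1.118 × 10⁻⁵ × 20.3 × 421,604,089 ≈ 95,684.7 × g
Your rotor: r = 280 mm = 28.0 cm
95,684.7 = 1.118 × 10⁻⁵ × 28 × N²
N² = 95,684.7 / (31.304 × 10⁻⁵) = 305,662,855
N ≈ √305,662,855 ≈ 17,483.2

17500 RPM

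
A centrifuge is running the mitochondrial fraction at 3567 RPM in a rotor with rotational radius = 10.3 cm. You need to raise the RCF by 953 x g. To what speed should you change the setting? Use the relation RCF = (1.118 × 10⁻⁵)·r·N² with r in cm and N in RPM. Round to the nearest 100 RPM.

Current RCF = 1.118 × 10⁻⁵ × 10.3 × (3567)² = 1.118 × 10⁻⁵ × 10.3 × 12,723,489 ≈ 1,465.2 × g
Target RCF = 1,465.2 + 953 = 2,418.2 × g
N² = 2,418.2 / (11.5154 × 10⁻⁵) = 20,999,705
N ≈ √20,999,705 ≈ 4,582.5

N₂ ≈ 4600 RPM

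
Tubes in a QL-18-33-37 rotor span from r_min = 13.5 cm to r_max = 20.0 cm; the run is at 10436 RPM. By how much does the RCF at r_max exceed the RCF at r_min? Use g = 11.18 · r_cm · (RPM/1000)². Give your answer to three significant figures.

RCF_max = 11.18 × 20 × (10.436)² = 11.18 × 20 × 108.910096 ≈ 24,352.3 × g
RCF_min = 11.18 × 13.5 × (10.436)² = 11.18 × 13.5 × 108.910096 ≈ 16,437.8 × g
ΔRCF = 24,352.3 − 16,437.8 = 7,914.5

7910 x g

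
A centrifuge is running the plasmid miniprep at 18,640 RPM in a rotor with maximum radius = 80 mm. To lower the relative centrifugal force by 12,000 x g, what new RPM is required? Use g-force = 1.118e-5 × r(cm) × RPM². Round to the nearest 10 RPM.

14600 RPM

r = 80 mm = 8.0 cm
Current RCF = 1.118 × 10⁻⁵ × 8 × (18640)² = 1.118 × 10⁻⁵ × 8 × 347,449,600 ≈ 31,075.9 × g
Target RCF = 31,075.9 − 12,000 = 19,075.9 × g
N² = 19,075.9 / (8.944 × 10⁻⁵) = 213,281,530
N ≈ √213,281,530 ≈ 14,604.2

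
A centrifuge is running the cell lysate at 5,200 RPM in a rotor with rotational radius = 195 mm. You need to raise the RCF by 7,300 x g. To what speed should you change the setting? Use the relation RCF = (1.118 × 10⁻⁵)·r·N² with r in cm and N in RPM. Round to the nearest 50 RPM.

r = 195 mm = 19.5 cm
Current RCF = 1.118 × 10⁻⁵ × 19.5 × (5200)² = 1.118 × 10⁻⁵ × 19.5 × 27,040,000 ≈ 5,895 × g
Target RCF = 5,895 + 7,300 = 13,195 × g
N² = 13,195 / (21.801 × 10⁻⁵) = 60,524,747
N ≈ √60,524,747 ≈ 7,779.8

7800 RPM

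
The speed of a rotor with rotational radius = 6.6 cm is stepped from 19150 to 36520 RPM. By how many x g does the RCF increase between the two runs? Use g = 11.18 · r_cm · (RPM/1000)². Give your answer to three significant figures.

RCF₁ = 11.18 × 6.6 × (19.15)² = 11.18 × 6.6 × 366.7225 ≈ 27,059.7 × g
RCF₂ = 11.18 × 6.6 × (36.52)² = 11.18 × 6.6 × 1,333.7104 ≈ 98,411.8 × g
Increase = 98,411.8 − 27,059.7 = 71,352.1

≈ 71400 x g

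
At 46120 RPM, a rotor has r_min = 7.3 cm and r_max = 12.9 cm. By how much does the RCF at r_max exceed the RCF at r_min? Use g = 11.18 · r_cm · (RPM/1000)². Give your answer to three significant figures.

≈ 133000 × g

RCF_max = 11.18 × 12.9 × (46.12)² = 11.18 × 12.9 × 2,127.0544 ≈ 306,768 × g
RCF_min = 11.18 × 7.3 × (46.12)² = 11.18 × 7.3 × 2,127.0544 ≈ 173,597.4 × g
ΔRCF = 306,768 − 173,597.4 = 133,170.6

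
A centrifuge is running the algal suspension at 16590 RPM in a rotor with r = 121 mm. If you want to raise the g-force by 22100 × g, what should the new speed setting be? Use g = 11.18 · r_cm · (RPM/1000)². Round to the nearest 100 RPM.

20900 RPM

r = 121 mm = 12.1 cm
Current RCF = 11.18 × 12.1 × (16.59)² = 11.18 × 12.1 × 275.2281 ≈ 37,232.3 × g
Target RCF = 37,232.3 + 22,100 = 59,332.3 × g
(N/1000)² = 59,332.3 / 135.278 = 438.5953
N = 1000 × √438.5953 ≈ 20,942.7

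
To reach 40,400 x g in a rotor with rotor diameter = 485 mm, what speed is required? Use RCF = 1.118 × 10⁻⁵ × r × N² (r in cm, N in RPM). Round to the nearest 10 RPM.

12210 RPM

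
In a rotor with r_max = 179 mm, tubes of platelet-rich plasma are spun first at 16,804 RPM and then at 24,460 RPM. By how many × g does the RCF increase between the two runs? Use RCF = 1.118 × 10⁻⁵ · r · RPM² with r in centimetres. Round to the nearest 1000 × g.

r = 179 mm = 17.9 cm
RCF₁ = 1.118 × 10⁻⁵ × 17.9 × (16804)² = 1.118 × 10⁻⁵ × 17.9 × 282,374,416 ≈ 56,509.3 × g
RCF₂ = 1.118 × 10⁻⁵ × 17.9 × (24460)² = 1.118 × 10⁻⁵ × 17.9 × 598,291,600 ≈ 119,731.3 × g
Increase = 119,731.3 − 56,509.3 = 63,222

≈ 63000 × g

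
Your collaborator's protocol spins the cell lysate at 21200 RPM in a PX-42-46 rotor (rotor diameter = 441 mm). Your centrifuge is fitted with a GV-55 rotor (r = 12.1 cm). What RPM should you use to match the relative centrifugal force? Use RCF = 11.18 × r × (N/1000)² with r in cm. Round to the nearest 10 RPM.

Original rotor: r = 441 mm / 2 = 220.5 mm = 22.05 cm
RCF = 11.18 × r × (N/1000)²
RCF_original = 11.18 × 22.05 × (21.2)² = 11.18 × 22.05 × 449.44 ≈ 110,795.5 × g
110,795.5 = 11.18 × 12.1 × (N/1000)²
(N/1000)² = 110,795.5 / 135.278 = 819.0208
N = 1000 × √819.0208 ≈ 28,618.5

28620 RPM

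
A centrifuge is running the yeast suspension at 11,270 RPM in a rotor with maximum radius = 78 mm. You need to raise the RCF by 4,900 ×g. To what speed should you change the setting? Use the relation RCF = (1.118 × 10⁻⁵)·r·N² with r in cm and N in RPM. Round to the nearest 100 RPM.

N₂ ≈ 13500 RPM

r = 78 mm = 7.8 cm
Current RCF = 1.118 × 10⁻⁵ × 7.8 × (11270)² = 1.118 × 10⁻⁵ × 7.8 × 127,012,900 ≈ 11,076 × g
Target RCF = 11,076 + 4,900 = 15,976 × g
N² = 15,976 / (8.7204 × 10⁻⁵) = 183,202,605
N ≈ √183,202,605 ≈ 13,535.2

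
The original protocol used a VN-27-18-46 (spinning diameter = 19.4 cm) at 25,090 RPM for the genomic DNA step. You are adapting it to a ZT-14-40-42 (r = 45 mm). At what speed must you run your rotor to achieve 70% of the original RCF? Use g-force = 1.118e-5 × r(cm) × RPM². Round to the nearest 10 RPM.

Original rotor: r = 19.4 / 2 = 9.7 cm
RCF_original = 1.118 × 10⁻⁵ × 9.7 × (25090)² = 1.118 × 10⁻⁵ × 9.7 × 629,508,100 ≈ 68,267.6 × g
Target RCF = 0.7 × 68,267.6 ≈ 47,787.3 × g
Your rotor: r = 45 mm = 4.5 cm
47,787.3 = 1.118 × 10⁻⁵ × 4.5 × N²
N² = 47,787.3 / (5.031 × 10⁻⁵) = 949,856,887
N ≈ √949,856,887 ≈ 30,819.7

30820 RPM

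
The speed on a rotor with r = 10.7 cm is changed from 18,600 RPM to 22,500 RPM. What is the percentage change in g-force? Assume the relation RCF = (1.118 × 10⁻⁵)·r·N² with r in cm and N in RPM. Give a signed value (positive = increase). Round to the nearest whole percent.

RCF ∝ N², so the ratio is (22500/18600)² = (1.209677)² = 1.4633.
Change = 1.4633 − 1 = +0.4633 → +46.3%.

+46%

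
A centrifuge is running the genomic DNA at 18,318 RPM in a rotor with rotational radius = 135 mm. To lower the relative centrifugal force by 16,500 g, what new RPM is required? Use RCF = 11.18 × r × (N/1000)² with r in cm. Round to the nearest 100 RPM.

≈ 15000 RPM

r = 135 mm = 13.5 cm
Current RCF = 11.18 × 13.5 × (18.318)² = 11.18 × 13.5 × 335.549124 ≈ 50,644.4 × g
Target RCF = 50,644.4 − 16,500 = 34,144.4 × g
(N/1000)² = 34,144.4 / 150.93 = 226.2267
N = 1000 × √226.2267 ≈ 15,040.8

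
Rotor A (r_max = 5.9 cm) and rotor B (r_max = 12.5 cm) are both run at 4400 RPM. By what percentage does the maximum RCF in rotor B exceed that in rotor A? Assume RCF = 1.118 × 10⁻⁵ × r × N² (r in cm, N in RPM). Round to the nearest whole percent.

112%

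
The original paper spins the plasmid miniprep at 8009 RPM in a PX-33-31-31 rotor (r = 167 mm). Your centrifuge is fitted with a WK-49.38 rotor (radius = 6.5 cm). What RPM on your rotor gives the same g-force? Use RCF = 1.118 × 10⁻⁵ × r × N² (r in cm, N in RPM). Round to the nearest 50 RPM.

Original rotor: r = 167 mm = 16.7 cm
RCF_original = 1.118 × 10⁻⁵ × 16.7 × (8009)² = 1.118 × 10⁻⁵ × 16.7 × 64,144,081 ≈ 11,976.1 × g
11,976.1 = 1.118 × 10⁻⁵ × 6.5 × N²
N² = 11,976.1 / (7.267 × 10⁻⁵) = 164,801,156
N ≈ √164,801,156 ≈ 12,837.5

12850 RPM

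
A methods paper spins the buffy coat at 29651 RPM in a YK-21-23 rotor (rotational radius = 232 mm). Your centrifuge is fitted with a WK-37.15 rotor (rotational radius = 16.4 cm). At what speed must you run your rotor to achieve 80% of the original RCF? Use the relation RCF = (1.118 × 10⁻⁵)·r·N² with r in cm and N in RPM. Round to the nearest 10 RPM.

Original rotor: r = 232 mm = 23.2 cm
RCF = 1.118 × 10⁻⁵ × r × N²
RCF_original = 1.118 × 10⁻⁵ × 23.2 × (29651)² = 1.118 × 10⁻⁵ × 23.2 × 879,181,801 ≈ 228,038.7 × g
Target RCF = 0.8 × 228,038.7 ≈ 182,431 × g
182,431 = 1.118 × 10⁻⁵ × 16.4 × N²
N² = 182,431 / (18.3352 × 10⁻⁵) = 994,976,875
N ≈ √994,976,875 ≈ 31,543.3

31540 RPM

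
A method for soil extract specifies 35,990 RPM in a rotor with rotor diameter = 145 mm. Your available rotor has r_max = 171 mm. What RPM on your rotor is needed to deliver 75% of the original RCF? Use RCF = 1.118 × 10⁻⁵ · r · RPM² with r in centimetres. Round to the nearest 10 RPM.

≈ 20290 RPM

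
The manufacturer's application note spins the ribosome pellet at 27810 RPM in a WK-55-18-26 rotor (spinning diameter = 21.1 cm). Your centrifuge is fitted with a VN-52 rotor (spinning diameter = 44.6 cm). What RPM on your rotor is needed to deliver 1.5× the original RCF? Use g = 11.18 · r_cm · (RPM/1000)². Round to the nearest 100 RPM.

23400 RPM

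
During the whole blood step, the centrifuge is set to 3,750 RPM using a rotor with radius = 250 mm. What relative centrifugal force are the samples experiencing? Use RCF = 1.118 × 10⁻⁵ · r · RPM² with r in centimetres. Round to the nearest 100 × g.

RCF ≈ 3900 × g

r = 250 mm = 25.0 cm
RCF = 1.118 × 10⁻⁵ × 25 × (3750)² = 1.118 × 10⁻⁵ × 25 × 14,062,500 ≈ 3,930.5 × g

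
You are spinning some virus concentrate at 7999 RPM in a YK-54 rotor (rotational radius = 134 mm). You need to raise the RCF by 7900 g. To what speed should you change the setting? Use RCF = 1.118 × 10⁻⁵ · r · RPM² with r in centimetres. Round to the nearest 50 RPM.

N₂ ≈ 10800 RPM

r = 134 mm = 13.4 cm
Current RCF = 1.118 × 10⁻⁵ × 13.4 × (7999)² = 1.118 × 10⁻⁵ × 13.4 × 63,984,001 ≈ 9,585.6 × g
Target RCF = 9,585.6 + 7,900 = 17,485.6 × g
N² = 17,485.6 / (14.9812 × 10⁻⁵) = 116,716,952
N ≈ √116,716,952 ≈ 10,803.6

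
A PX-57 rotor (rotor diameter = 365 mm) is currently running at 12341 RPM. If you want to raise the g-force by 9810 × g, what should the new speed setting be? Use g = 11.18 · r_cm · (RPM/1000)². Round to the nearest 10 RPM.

r = 365 mm / 2 = 182.5 mm = 18.25 cm
Current RCF = 11.18 × 18.25 × (12.341)² = 11.18 × 18.25 × 152.300281 ≈ 31,074.6 × g
Target RCF = 31,074.6 + 9,810 = 40,884.6 × g
(N/1000)² = 40,884.6 / 204.035 = 200.3803
N = 1000 × √200.3803 ≈ 14,155.6

≈ 14160 RPM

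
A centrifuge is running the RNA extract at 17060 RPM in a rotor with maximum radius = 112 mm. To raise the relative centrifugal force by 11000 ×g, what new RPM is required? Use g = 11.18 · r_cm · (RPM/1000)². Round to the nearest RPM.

r = 112 mm = 11.2 cm
Current RCF = 11.18 × 11.2 × (17.06)² = 11.18 × 11.2 × 291.0436 ≈ 36,443.3 × g
Target RCF = 36,443.3 + 11,000 = 47,443.3 × g
(N/1000)² = 47,443.3 / 125.216 = 378.8917
N = 1000 × √378.8917 ≈ 19,465.1

N₂ ≈ 19465 RPM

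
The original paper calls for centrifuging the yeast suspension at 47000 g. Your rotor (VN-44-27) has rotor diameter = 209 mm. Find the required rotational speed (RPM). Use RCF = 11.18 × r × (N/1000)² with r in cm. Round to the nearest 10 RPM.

r = 209 mm / 2 = 104.5 mm = 10.45 cm
47,000 = 11.18 × 10.45 × (N/1000)²
(N/1000)² = 47,000 / 116.831 = 402.2905
N = 1000 × √402.2905 ≈ 20,057.2

≈ 20060 RPM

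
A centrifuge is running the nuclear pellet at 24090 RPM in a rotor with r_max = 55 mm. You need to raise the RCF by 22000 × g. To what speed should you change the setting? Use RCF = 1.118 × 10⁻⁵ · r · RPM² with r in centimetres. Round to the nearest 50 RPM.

30650 RPM

r = 55 mm = 5.5 cm
Current RCF = 1.118 × 10⁻⁵ × 5.5 × (24090)² = 1.118 × 10⁻⁵ × 5.5 × 580,328,100 ≈ 35,684.4 × g
Target RCF = 35,684.4 + 22,000 = 57,684.4 × g
N² = 57,684.4 / (6.149 × 10⁻⁵) = 938,110,262
N ≈ √938,110,262 ≈ 30,628.6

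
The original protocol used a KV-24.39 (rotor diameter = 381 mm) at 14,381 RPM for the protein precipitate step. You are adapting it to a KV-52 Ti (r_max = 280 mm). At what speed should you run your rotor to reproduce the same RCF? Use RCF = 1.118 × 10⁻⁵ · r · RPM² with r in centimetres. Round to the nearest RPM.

Original rotor: r = 381 mm / 2 = 190.5 mm = 19.05 cm
RCF = 1.118 × 10⁻⁵ × r × N²
RCF_original = 1.118 × 10⁻⁵ × 19.05 × (14381)² = 1.118 × 10⁻⁵ × 19.05 × 206,813,161 ≈ 44,046.9 × g
Your rotor: r = 280 mm = 28.0 cm
44,046.9 = 1.118 × 10⁻⁵ × 28 × N²
N² = 44,046.9 / (31.304 × 10⁻⁵) = 140,706,938
N ≈ √140,706,938 ≈ 11,862.0

11862 RPM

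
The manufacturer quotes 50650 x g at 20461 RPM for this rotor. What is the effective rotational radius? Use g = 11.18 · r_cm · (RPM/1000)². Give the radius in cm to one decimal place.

r ≈ 10.8 cm

RCF = 11.18 × r × (N/1000)²
50650 = 11.18 × r × (20.461)²
r = 50650 / (11.18 × 418.652521) = 50650 / 4680.535 ≈ 10.821 cm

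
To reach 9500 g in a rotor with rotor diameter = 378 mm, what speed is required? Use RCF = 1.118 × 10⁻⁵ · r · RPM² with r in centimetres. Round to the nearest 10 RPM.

r = 378 mm / 2 = 189 mm = 18.9 cm
RCF = 1.118 × 10⁻⁵ × r × N²
9,500 = 1.118 × 10⁻⁵ × 18.9 × N²
N² = 9,500 / (21.1302 × 10⁻⁵) = 44,959,347
N ≈ √44,959,347 ≈ 6,705.2

6710 RPM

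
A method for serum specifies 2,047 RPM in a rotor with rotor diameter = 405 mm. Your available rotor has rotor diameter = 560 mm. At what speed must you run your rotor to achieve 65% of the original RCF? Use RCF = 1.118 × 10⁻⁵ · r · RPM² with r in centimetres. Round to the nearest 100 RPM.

1400 RPM

Original rotor: r = 405 mm / 2 = 202.5 mm = 20.25 cm
RCF_original = 1.118 × 10⁻⁵ × 20.25 × (2047)² = 1.118 × 10⁻⁵ × 20.25 × 4,190,209 ≈ 948.6 × g
Target RCF = 0.65 × 948.6 ≈ 616.6 × g
Your rotor: r = 560 mm / 2 = 280 mm = 28 cm
616.6 = 1.118 × 10⁻⁵ × 28 × N²
N² = 616.6 / (31.304 × 10⁻⁵) = 1,969,716
N ≈ √1,969,716 ≈ 1,403.5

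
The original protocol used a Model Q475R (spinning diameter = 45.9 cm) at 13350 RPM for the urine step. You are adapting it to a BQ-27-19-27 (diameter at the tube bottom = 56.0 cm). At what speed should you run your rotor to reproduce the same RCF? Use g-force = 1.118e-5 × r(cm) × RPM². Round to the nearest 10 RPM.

Original rotor: r = 45.9 / 2 = 22.95 cm
RCF = 1.118 × 10⁻⁵ × r × N²
RCF_original = 1.118 × 10⁻⁵ × 22.95 × (13350)² = 1.118 × 10⁻⁵ × 22.95 × 178,222,500 ≈ 45,728.5 × g
Your rotor: r = 56.0 / 2 = 28 cm
45,728.5 = 1.118 × 10⁻⁵ × 28 × N²
N² = 45,728.5 / (31.304 × 10⁻⁵) = 146,078,776
N ≈ √146,078,776 ≈ 12,086.3

≈ 12090 RPM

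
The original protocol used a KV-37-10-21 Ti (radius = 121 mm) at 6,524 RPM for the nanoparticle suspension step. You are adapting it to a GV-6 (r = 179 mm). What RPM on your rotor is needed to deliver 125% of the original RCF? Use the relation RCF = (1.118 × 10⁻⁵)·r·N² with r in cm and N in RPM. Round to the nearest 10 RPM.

6000 RPM

Original rotor: r = 121 mm = 12.1 cm
RCF_original = 1.118 × 10⁻⁵ × 12.1 × (6524)² = 1.118 × 10⁻⁵ × 12.1 × 42,562,576 ≈ 5,757.8 × g
Target RCF = 1.25 × 5,757.8 ≈ 7,197.2 × g
Your rotor: r = 179 mm = 17.9 cm
7,197.2 = 1.118 × 10⁻⁵ × 17.9 × N²
N² = 7,197.2 / (20.0122 × 10⁻⁵) = 35,964,062
N ≈ √35,964,062 ≈ 5,997.0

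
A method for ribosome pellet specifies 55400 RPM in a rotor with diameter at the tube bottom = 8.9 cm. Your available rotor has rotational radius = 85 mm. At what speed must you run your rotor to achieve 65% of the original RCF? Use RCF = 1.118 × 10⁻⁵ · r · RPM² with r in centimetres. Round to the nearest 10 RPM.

Original rotor: r = 8.9 / 2 = 4.45 cm
RCF = 1.118 × 10⁻⁵ × r × N²
RCF_original = 1.118 × 10⁻⁵ × 4.45 × (55400)² = 1.118 × 10⁻⁵ × 4.45 × 3,069,160,000 ≈ 152,693.8 × g
Target RCF = 0.65 × 152,693.8 ≈ 99,251 × g
Your rotor: r = 85 mm = 8.5 cm
99,251 = 1.118 × 10⁻⁵ × 8.5 × N²
N² = 99,251 / (9.503 × 10⁻⁵) = 1,044,417,552
N ≈ √1,044,417,552 ≈ 32,317.4

32320 RPM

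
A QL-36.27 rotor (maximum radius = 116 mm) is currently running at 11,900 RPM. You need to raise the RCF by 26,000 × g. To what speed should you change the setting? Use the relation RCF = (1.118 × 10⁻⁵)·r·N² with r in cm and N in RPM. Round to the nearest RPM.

N₂ ≈ 18496 RPM

r = 116 mm = 11.6 cm
Current RCF = 1.118 × 10⁻⁵ × 11.6 × (11900)² = 1.118 × 10⁻⁵ × 11.6 × 141,610,000 ≈ 18,365.1 × g
Target RCF = 18,365.1 + 26,000 = 44,365.1 × g
N² = 44,365.1 / (12.9688 × 10⁻⁵) = 342,091,018
N ≈ √342,091,018 ≈ 18,495.7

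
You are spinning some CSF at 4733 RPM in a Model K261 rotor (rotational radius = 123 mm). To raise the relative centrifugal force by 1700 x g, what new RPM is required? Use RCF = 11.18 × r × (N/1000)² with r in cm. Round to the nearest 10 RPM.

r = 123 mm = 12.3 cm
Current RCF = 11.18 × 12.3 × (4.733)² = 11.18 × 12.3 × 22.401289 ≈ 3,080.5 × g
Target RCF = 3,080.5 + 1,700 = 4,780.5 × g
(N/1000)² = 4,780.5 / 137.514 = 34.76373
N = 1000 × √34.76373 ≈ 5,896.1

5900 RPM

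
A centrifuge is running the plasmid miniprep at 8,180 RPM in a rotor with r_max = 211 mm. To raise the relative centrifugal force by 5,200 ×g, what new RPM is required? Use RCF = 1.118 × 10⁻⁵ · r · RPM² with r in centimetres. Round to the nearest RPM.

≈ 9432 RPM

r = 211 mm = 21.1 cm
Current RCF = 1.118 × 10⁻⁵ × 21.1 × (8180)² = 1.118 × 10⁻⁵ × 21.1 × 66,912,400 ≈ 15,784.5 × g
Target RCF = 15,784.5 + 5,200 = 20,984.5 × g
N² = 20,984.5 / (23.5898 × 10⁻⁵) = 88,955,820
N ≈ √88,955,820 ≈ 9,431.6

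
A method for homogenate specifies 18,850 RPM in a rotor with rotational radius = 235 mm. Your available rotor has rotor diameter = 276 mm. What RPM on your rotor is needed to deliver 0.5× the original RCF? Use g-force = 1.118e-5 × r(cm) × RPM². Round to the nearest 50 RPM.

Original rotor: r = 235 mm = 23.5 cm
RCF = 1.118 × 10⁻⁵ × r × N²
RCF_original = 1.118 × 10⁻⁵ × 23.5 × (18850)² = 1.118 × 10⁻⁵ × 23.5 × 355,322,500 ≈ 93,353.9 × g
Target RCF = 0.5 × 93,353.9 ≈ 46,676.9 × g
Your rotor: r = 276 mm / 2 = 138 mm = 13.8 cm
46,676.9 = 1.118 × 10⁻⁵ × 13.8 × N²
N² = 46,676.9 / (15.4284 × 10⁻⁵) = 302,538,825
N ≈ √302,538,825 ≈ 17,393.6

≈ 17400 RPM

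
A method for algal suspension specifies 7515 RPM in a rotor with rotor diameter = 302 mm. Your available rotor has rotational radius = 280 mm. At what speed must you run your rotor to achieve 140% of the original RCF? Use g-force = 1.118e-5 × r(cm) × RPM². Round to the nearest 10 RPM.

6530 RPM

Original rotor: r = 302 mm / 2 = 151 mm = 15.1 cm
RCF = 1.118 × 10⁻⁵ × r × N²
RCF_original = 1.118 × 10⁻⁵ × 15.1 × (7515)² = 1.118 × 10⁻⁵ × 15.1 × 56,475,225 ≈ 9,534 × g
Target RCF = 1.4 × 9,534 ≈ 13,347.6 × g
Your rotor: r = 280 mm = 28.0 cm
13,347.6 = 1.118 × 10⁻⁵ × 28 × N²
N² = 13,347.6 / (31.304 × 10⁻⁵) = 42,638,640
N ≈ √42,638,640 ≈ 6,529.8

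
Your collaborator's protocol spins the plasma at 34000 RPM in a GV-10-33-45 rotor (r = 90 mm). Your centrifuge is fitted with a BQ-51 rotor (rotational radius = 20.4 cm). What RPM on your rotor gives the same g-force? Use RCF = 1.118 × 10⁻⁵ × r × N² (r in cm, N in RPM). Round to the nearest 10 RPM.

22580 RPM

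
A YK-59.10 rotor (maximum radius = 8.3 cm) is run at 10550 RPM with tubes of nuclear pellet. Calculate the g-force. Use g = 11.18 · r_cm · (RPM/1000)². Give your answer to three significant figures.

RCF = 11.18 × 8.3 × (10.55)² = 11.18 × 8.3 × 111.3025 ≈ 10,328.2 × g

RCF ≈ 10300 g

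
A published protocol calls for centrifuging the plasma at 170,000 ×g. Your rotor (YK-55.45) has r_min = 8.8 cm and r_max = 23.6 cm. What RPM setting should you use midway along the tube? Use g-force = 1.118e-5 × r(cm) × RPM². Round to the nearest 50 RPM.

N ≈ 30650 RPM

r_avg = (8.8 + 23.6) / 2 = 16.2 cm
170,000 = 1.118 × 10⁻⁵ × 16.2 × N²
N² = 170,000 / (18.1116 × 10⁻⁵) = 938,624,970
N ≈ √938,624,970 ≈ 30,637.0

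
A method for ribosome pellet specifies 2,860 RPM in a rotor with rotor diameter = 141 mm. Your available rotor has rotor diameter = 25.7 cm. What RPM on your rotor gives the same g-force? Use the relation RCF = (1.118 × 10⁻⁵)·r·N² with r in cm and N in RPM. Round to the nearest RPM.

≈ 2118 RPM

Original rotor: r = 141 mm / 2 = 70.5 mm = 7.05 cm
RCF_original = 1.118 × 10⁻⁵ × 7.05 × (2860)² = 1.118 × 10⁻⁵ × 7.05 × 8,179,600 ≈ 644.7 × g
Your rotor: r = 25.7 / 2 = 12.85 cm
644.7 = 1.118 × 10⁻⁵ × 12.85 × N²
N² = 644.7 / (14.3663 × 10⁻⁵) = 4,487,586
N ≈ √4,487,586 ≈ 2,118.4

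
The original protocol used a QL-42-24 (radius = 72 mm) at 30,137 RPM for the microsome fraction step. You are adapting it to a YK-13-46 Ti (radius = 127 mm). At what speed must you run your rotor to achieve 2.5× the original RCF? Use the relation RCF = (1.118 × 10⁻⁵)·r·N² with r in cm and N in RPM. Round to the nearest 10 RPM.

35880 RPM

Original rotor: r = 72 mm = 7.2 cm
RCF = 1.118 × 10⁻⁵ × r × N²
RCF_original = 1.118 × 10⁻⁵ × 7.2 × (30137)² = 1.118 × 10⁻⁵ × 7.2 × 908,238,769 ≈ 73,109.6 × g
Target RCF = 2.5 × 73,109.6 ≈ 182,774 × g
Your rotor: r = 127 mm = 12.7 cm
182,774 = 1.118 × 10⁻⁵ × 12.7 × N²
N² = 182,774 / (14.1986 × 10⁻⁵) = 1,287,267,759
N ≈ √1,287,267,759 ≈ 35,878.5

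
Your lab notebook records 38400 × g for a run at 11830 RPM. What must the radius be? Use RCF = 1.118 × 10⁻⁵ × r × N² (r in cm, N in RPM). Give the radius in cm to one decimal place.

r ≈ 24.5 cm

RCF = 1.118 × 10⁻⁵ × r × N²
38400 = 1.118 × 10⁻⁵ × r × (11830)²
r = 38400 / (1.118 × 10⁻⁵ × 139,948,900) = 38400 / 1564.629 ≈ 24.543 cm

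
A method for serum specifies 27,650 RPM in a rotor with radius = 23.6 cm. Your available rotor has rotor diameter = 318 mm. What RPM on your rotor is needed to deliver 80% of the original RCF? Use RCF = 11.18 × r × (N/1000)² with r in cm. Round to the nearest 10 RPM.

≈ 30130 RPM

RCF_original = 11.18 × 23.6 × (27.65)² = 11.18 × 23.6 × 764.5225 ≈ 201,717.7 × g
Target RCF = 0.8 × 201,717.7 ≈ 161,374.2 × g
Your rotor: r = 318 mm / 2 = 159 mm = 15.9 cm
161,374.2 = 11.18 × 15.9 × (N/1000)²
(N/1000)² = 161,374.2 / 177.762 = 907.8104
N = 1000 × √907.8104 ≈ 30,129.9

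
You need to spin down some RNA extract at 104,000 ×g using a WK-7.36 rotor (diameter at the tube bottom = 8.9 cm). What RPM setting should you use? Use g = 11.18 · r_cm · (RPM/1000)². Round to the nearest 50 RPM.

45700 RPM

r = 8.9 / 2 = 4.45 cm
RCF = 11.18 × r × (N/1000)²
104,000 = 11.18 × 4.45 × (N/1000)²
(N/1000)² = 104,000 / 49.751 = 2090.41
N = 1000 × √2090.41 ≈ 45,721.0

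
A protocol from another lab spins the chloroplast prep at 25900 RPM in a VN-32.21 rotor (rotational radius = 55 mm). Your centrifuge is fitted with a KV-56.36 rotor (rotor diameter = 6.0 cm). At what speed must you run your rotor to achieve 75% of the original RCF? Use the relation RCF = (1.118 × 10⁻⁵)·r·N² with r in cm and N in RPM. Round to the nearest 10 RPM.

30370 RPM

Original rotor: r = 55 mm = 5.5 cm
RCF = 1.118 × 10⁻⁵ × r × N²
RCF_original = 1.118 × 10⁻⁵ × 5.5 × (25900)² = 1.118 × 10⁻⁵ × 5.5 × 670,810,000 ≈ 41,248.1 × g
Target RCF = 0.75 × 41,248.1 ≈ 30,936.1 × g
Your rotor: r = 6.0 / 2 = 3 cm
30,936.1 = 1.118 × 10⁻⁵ × 3 × N²
N² = 30,936.1 / (3.354 × 10⁻⁵) = 922,364,341
N ≈ √922,364,341 ≈ 30,370.5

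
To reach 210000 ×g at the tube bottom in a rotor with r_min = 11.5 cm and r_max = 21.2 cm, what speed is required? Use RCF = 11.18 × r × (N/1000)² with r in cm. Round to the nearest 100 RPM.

Use r_max = 21.2 cm.
RCF = 11.18 × r × (N/1000)²
210,000 = 11.18 × 21.2 × (N/1000)²
(N/1000)² = 210,000 / 237.016 = 886.0161
N = 1000 × √886.0161 ≈ 29,766.0

≈ 29800 RPM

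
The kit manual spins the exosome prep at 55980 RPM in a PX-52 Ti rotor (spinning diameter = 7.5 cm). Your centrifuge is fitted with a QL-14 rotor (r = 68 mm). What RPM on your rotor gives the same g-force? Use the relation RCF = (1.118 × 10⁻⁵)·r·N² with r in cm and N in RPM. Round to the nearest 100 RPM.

Original rotor: r = 7.5 / 2 = 3.75 cm
RCF_original = 1.118 × 10⁻⁵ × 3.75 × (55980)² = 1.118 × 10⁻⁵ × 3.75 × 3,133,760,400 ≈ 131,382.9 × g
Your rotor: r = 68 mm = 6.8 cm
131,382.9 = 1.118 × 10⁻⁵ × 6.8 × N²
N² = 131,382.9 / (7.6024 × 10⁻⁵) = 1,728,176,628
N ≈ √1,728,176,628 ≈ 41,571.3

≈ 41600 RPM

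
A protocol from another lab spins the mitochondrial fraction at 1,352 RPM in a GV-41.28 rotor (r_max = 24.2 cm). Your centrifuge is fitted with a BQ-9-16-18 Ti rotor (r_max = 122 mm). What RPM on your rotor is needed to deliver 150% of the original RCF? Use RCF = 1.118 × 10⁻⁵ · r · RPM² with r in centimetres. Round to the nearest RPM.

RCF = 1.118 × 10⁻⁵ × r × N²
RCF_original = 1.118 × 10⁻⁵ × 24.2 × (1352)² = 1.118 × 10⁻⁵ × 24.2 × 1,827,904 ≈ 494.6 × g
Target RCF = 1.5 × 494.6 ≈ 741.9 × g
Your rotor: r = 122 mm = 12.2 cm
741.9 = 1.118 × 10⁻⁵ × 12.2 × N²
N² = 741.9 / (13.6396 × 10⁻⁵) = 5,439,309
N ≈ √5,439,309 ≈ 2,332.2

≈ 2332 RPM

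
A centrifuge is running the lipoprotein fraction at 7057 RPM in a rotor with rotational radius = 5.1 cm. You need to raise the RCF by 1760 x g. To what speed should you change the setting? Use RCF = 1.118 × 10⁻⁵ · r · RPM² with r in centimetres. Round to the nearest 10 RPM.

N₂ ≈ 8980 RPM

Current RCF = 1.118 × 10⁻⁵ × 5.1 × (7057)² = 1.118 × 10⁻⁵ × 5.1 × 49,801,249 ≈ 2,839.6 × g
Target RCF = 2,839.6 + 1,760 = 4,599.6 × g
N² = 4,599.6 / (5.7018 × 10⁻⁵) = 80,669,262
N ≈ √80,669,262 ≈ 8,981.6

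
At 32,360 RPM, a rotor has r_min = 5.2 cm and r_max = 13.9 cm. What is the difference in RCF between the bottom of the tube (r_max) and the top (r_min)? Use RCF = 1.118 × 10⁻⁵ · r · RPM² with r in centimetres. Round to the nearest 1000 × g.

≈ 102000 ×g

RCF_max = 1.118 × 10⁻⁵ × 13.9 × (32360)² = 1.118 × 10⁻⁵ × 13.9 × 1,047,169,600 ≈ 162,732.3 × g
RCF_min = 1.118 × 10⁻⁵ × 5.2 × (32360)² = 1.118 × 10⁻⁵ × 5.2 × 1,047,169,600 ≈ 60,878.3 × g
ΔRCF = 162,732.3 − 60,878.3 = 101,854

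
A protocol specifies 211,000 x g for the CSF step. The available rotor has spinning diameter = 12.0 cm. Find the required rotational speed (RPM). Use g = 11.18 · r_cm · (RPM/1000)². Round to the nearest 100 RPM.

56100 RPM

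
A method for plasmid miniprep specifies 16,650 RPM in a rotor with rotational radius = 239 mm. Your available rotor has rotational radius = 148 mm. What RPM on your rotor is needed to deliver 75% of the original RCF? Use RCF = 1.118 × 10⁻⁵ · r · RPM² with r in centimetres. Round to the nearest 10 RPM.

18320 RPM

Original rotor: r = 239 mm = 23.9 cm
RCF = 1.118 × 10⁻⁵ × r × N²
RCF_original = 1.118 × 10⁻⁵ × 23.9 × (16650)² = 1.118 × 10⁻⁵ × 23.9 × 277,222,500 ≈ 74,074.4 × g
Target RCF = 0.75 × 74,074.4 ≈ 55,555.8 × g
Your rotor: r = 148 mm = 14.8 cm
55,555.8 = 1.118 × 10⁻⁵ × 14.8 × N²
N² = 55,555.8 / (16.5464 × 10⁻⁵) = 335,757,627
N ≈ √335,757,627 ≈ 18,323.7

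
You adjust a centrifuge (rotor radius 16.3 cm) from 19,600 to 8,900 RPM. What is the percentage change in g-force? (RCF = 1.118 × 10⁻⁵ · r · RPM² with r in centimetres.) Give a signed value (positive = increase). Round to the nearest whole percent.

-79%

RCF ∝ N², so the ratio is (8900/19600)² = (0.454082)² = 0.2062.
Change = 0.2062 − 1 = -0.7938 → -79.4%.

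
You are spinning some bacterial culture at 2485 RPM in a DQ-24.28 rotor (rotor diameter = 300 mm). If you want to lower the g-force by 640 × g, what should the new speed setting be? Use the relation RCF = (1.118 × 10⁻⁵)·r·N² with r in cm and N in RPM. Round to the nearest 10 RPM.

≈ 1540 RPM

r = 300 mm / 2 = 150 mm = 15 cm
Current RCF = 1.118 × 10⁻⁵ × 15 × (2485)² = 1.118 × 10⁻⁵ × 15 × 6,175,225 ≈ 1,035.6 × g
Target RCF = 1,035.6 − 640 = 395.6 × g
N² = 395.6 / (16.77 × 10⁻⁵) = 2,358,974
N ≈ √2,358,974 ≈ 1,535.9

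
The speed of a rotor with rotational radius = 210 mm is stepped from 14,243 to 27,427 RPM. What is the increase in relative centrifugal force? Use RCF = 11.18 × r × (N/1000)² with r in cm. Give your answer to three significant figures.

r = 210 mm = 21.0 cm
RCF₁ = 11.18 × 21 × (14.243)² = 11.18 × 21 × 202.863049 ≈ 47,628.2 × g
RCF₂ = 11.18 × 21 × (27.427)² = 11.18 × 21 × 752.240329 ≈ 176,611 × g
Increase = 176,611 − 47,628.2 = 128,982.8

≈ 129000 ×g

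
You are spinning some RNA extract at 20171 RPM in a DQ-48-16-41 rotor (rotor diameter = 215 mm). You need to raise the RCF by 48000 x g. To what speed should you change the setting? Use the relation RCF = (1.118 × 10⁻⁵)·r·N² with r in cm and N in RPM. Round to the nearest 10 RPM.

N₂ ≈ 28390 RPM

r = 215 mm / 2 = 107.5 mm = 10.75 cm
Current RCF = 1.118 × 10⁻⁵ × 10.75 × (20171)² = 1.118 × 10⁻⁵ × 10.75 × 406,869,241 ≈ 48,899.6 × g
Target RCF = 48,899.6 + 48,000 = 96,899.6 × g
N² = 96,899.6 / (12.0185 × 10⁻⁵) = 806,253,692
N ≈ √806,253,692 ≈ 28,394.6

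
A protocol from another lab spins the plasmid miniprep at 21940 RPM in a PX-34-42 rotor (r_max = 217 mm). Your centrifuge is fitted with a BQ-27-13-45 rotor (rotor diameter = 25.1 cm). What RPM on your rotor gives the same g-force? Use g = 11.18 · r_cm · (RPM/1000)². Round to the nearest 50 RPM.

Original rotor: r = 217 mm = 21.7 cm
RCF_original = 11.18 × 21.7 × (21.94)² = 11.18 × 21.7 × 481.3636 ≈ 116,781.7 × g
Your rotor: r = 25.1 / 2 = 12.55 cm
116,781.7 = 11.18 × 12.55 × (N/1000)²
(N/1000)² = 116,781.7 / 140.309 = 832.318
N = 1000 × √832.318 ≈ 28,849.9

28850 RPM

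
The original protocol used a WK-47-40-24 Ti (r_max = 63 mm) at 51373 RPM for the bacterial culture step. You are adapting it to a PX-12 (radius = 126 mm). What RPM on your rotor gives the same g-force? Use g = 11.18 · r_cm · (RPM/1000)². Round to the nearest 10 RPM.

Original rotor: r = 63 mm = 6.3 cm
RCF_original = 11.18 × 6.3 × (51.373)² = 11.18 × 6.3 × 2,639.185129 ≈ 185,888.4 × g
Your rotor: r = 126 mm = 12.6 cm
185,888.4 = 11.18 × 12.6 × (N/1000)²
(N/1000)² = 185,888.4 / 140.868 = 1319.593
N = 1000 × √1319.593 ≈ 36,326.2

≈ 36330 RPM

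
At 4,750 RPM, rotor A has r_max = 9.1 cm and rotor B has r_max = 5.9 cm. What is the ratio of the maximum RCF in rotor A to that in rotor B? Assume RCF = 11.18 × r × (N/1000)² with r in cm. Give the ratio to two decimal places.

1.54

At fixed N, RCF ∝ r, so RCF_A/RCF_B = r_A/r_B = 9.1 / 5.9 = 1.5424.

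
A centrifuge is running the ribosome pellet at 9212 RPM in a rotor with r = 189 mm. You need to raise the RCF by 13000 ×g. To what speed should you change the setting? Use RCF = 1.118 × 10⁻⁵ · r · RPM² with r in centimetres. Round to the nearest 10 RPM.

r = 189 mm = 18.9 cm
Current RCF = 1.118 × 10⁻⁵ × 18.9 × (9212)² = 1.118 × 10⁻⁵ × 18.9 × 84,860,944 ≈ 17,931.3 × g
Target RCF = 17,931.3 + 13,000 = 30,931.3 × g
N² = 30,931.3 / (21.1302 × 10⁻⁵) = 146,384,322
N ≈ √146,384,322 ≈ 12,098.9

N₂ ≈ 12100 RPM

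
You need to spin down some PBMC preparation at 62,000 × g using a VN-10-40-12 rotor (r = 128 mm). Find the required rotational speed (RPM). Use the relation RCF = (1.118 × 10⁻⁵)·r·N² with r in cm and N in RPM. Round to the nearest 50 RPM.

r = 128 mm = 12.8 cm
62,000 = 1.118 × 10⁻⁵ × 12.8 × N²
N² = 62,000 / (14.3104 × 10⁻⁵) = 433,251,342
N ≈ √433,251,342 ≈ 20,814.7

20800 RPM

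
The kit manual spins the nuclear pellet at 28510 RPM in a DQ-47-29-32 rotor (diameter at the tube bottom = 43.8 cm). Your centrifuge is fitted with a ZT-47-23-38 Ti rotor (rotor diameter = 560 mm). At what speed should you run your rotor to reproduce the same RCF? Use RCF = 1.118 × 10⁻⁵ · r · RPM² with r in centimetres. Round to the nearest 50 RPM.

Original rotor: r = 43.8 / 2 = 21.9 cm
RCF_original = 1.118 × 10⁻⁵ × 21.9 × (28510)² = 1.118 × 10⁻⁵ × 21.9 × 812,820,100 ≈ 199,012.5 × g
Your rotor: r = 560 mm / 2 = 280 mm = 28 cm
199,012.5 = 1.118 × 10⁻⁵ × 28 × N²
N² = 199,012.5 / (31.304 × 10⁻⁵) = 635,741,439
N ≈ √635,741,439 ≈ 25,213.9

25200 RPM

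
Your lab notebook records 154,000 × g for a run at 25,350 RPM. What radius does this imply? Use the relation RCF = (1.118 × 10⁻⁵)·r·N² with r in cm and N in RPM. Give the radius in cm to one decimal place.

≈ 21.4 cm

154000 = 1.118 × 10⁻⁵ × r × (25350)²
r = 154000 / (1.118 × 10⁻⁵ × 642,622,500) = 154000 / 7184.52 ≈ 21.435 cm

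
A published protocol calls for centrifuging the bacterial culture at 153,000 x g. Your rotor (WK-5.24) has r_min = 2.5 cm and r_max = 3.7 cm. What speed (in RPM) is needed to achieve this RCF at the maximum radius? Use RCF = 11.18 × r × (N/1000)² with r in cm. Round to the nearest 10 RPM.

Use r_max = 3.7 cm.
153,000 = 11.18 × 3.7 × (N/1000)²
(N/1000)² = 153,000 / 41.366 = 3698.69
N = 1000 × √3698.69 ≈ 60,816.9

≈ 60820 RPM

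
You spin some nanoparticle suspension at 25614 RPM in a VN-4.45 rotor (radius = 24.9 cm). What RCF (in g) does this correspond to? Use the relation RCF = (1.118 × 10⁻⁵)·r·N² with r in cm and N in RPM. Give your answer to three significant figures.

RCF = 1.118 × 10⁻⁵ × 24.9 × (25614)² = 1.118 × 10⁻⁵ × 24.9 × 656,076,996 ≈ 182,640 × g

RCF ≈ 183000 g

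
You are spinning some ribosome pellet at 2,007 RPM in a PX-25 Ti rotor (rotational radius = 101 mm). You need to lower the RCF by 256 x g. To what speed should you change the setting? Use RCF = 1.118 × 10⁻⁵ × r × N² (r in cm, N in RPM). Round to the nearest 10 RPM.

r = 101 mm = 10.1 cm
Current RCF = 1.118 × 10⁻⁵ × 10.1 × (2007)² = 1.118 × 10⁻⁵ × 10.1 × 4,028,049 ≈ 454.8 × g
Target RCF = 454.8 − 256 = 198.8 × g
N² = 198.8 / (11.2918 × 10⁻⁵) = 1,760,570
N ≈ √1,760,570 ≈ 1,326.9

≈ 1330 RPM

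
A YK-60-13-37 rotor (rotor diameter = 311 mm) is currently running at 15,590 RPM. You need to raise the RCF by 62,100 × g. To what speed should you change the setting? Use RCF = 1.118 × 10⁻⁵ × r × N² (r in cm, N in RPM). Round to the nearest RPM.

≈ 24500 RPM

r = 311 mm / 2 = 155.5 mm = 15.55 cm
Current RCF = 1.118 × 10⁻⁵ × 15.55 × (15590)² = 1.118 × 10⁻⁵ × 15.55 × 243,048,100 ≈ 42,253.7 × g
Target RCF = 42,253.7 + 62,100 = 104,353.7 × g
N² = 104,353.7 / (17.3849 × 10⁻⁵) = 600,254,819
N ≈ √600,254,819 ≈ 24,500.1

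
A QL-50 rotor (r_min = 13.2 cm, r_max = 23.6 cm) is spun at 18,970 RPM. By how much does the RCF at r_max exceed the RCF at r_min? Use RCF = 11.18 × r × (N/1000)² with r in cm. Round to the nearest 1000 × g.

ΔRCF = 11.18 × (r_max − r_min) × (N/1000)² = 11.18 × 10.4 × 359.8609 ≈ 41,841.7

ΔRCF ≈ 42000 × g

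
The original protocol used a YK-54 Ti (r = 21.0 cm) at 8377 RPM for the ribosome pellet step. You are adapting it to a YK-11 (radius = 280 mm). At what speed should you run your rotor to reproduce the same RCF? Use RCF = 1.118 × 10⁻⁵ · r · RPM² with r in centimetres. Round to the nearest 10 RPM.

≈ 7250 RPM

RCF = 1.118 × 10⁻⁵ × r × N²
RCF_original = 1.118 × 10⁻⁵ × 21 × (8377)² = 1.118 × 10⁻⁵ × 21 × 70,174,129 ≈ 16,475.5 × g
Your rotor: r = 280 mm = 28.0 cm
16,475.5 = 1.118 × 10⁻⁵ × 28 × N²
N² = 16,475.5 / (31.304 × 10⁻⁵) = 52,630,654
N ≈ √52,630,654 ≈ 7,254.7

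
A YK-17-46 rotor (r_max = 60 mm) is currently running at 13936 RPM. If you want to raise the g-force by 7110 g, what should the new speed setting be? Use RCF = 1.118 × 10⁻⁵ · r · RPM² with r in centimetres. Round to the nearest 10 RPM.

17330 RPM

r = 60 mm = 6.0 cm
Current RCF = 1.118 × 10⁻⁵ × 6 × (13936)² = 1.118 × 10⁻⁵ × 6 × 194,212,096 ≈ 13,027.7 × g
Target RCF = 13,027.7 + 7,110 = 20,137.7 × g
N² = 20,137.7 / (6.708 × 10⁻⁵) = 300,204,234
N ≈ √300,204,234 ≈ 17,326.4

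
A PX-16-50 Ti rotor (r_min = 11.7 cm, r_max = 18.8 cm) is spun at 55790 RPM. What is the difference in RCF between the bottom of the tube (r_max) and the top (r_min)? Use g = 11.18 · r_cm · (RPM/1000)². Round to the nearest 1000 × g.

ΔRCF = 11.18 × (r_max − r_min) × (N/1000)² = 11.18 × 7.1 × 3,112.5241 ≈ 247,065.9

ΔRCF ≈ 247000 x g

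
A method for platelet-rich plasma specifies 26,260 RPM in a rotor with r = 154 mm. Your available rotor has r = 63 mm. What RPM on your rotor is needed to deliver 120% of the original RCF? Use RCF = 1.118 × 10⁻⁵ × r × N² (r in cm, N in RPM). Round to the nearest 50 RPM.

≈ 45000 RPM

Original rotor: r = 154 mm = 15.4 cm
RCF_original = 1.118 × 10⁻⁵ × 15.4 × (26260)² = 1.118 × 10⁻⁵ × 15.4 × 689,587,600 ≈ 118,727.7 × g
Target RCF = 1.2 × 118,727.7 ≈ 142,473.2 × g
Your rotor: r = 63 mm = 6.3 cm
142,473.2 = 1.118 × 10⁻⁵ × 6.3 × N²
N² = 142,473.2 / (7.0434 × 10⁻⁵) = 2,022,790,130
N ≈ √2,022,790,130 ≈ 44,975.4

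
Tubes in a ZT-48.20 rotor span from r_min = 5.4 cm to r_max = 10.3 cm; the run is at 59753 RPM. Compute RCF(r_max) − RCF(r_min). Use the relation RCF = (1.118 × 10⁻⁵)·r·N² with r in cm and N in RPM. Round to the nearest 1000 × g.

ΔRCF = 1.118 × 10⁻⁵ × (r_max − r_min) × N² = 1.118 × 10⁻⁵ × 4.9 × 3,570,421,009 ≈ 195,594.8

≈ 196000 × g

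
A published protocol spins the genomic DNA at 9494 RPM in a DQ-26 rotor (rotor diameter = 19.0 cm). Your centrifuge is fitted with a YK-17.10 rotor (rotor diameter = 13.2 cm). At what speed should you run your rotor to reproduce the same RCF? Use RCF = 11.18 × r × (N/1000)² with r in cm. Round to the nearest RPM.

11390 RPM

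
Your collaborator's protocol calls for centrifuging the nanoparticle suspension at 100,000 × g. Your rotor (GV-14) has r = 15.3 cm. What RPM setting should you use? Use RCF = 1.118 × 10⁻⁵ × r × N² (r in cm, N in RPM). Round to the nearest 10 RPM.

24180 RPM

100,000 = 1.118 × 10⁻⁵ × 15.3 × N²
N² = 100,000 / (17.1054 × 10⁻⁵) = 584,610,708
N ≈ √584,610,708 ≈ 24,178.7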